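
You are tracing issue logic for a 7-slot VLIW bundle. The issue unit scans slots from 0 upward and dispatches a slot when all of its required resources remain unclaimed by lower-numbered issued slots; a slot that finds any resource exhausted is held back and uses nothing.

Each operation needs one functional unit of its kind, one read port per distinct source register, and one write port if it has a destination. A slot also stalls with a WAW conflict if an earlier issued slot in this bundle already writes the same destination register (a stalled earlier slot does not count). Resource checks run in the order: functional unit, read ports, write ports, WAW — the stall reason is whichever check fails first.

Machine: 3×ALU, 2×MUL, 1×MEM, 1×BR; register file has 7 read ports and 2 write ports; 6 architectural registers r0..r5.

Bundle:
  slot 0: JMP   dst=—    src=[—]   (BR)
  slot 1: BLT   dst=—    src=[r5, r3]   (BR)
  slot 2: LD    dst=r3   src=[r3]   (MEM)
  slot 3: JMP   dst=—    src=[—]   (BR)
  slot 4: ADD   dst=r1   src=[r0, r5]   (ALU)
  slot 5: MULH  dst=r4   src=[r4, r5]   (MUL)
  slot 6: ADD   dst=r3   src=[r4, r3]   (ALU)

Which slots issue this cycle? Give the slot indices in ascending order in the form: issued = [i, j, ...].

[0] BR needs rd=0 wr=0: ok; after: ALU=3 MUL=2 MEM=1 BR=0, R=7, W=2
[1] BR needs rd=2 wr=0: FU; after: ALU=3 MUL=2 MEM=1 BR=0, R=7, W=2
[2] MEM needs rd=1 wr=1: ok; after: ALU=3 MUL=2 MEM=0 BR=0, R=6, W=1
[3] BR needs rd=0 wr=0: FU; after: ALU=3 MUL=2 MEM=0 BR=0, R=6, W=1
[4] ALU needs rd=2 wr=1: ok; after: ALU=2 MUL=2 MEM=0 BR=0, R=4, W=0
[5] MUL needs rd=2 wr=1: WR_PORT; after: ALU=2 MUL=2 MEM=0 BR=0, R=4, W=0
[6] ALU needs rd=2 wr=1: WR_PORT; after: ALU=2 MUL=2 MEM=0 BR=0, R=4, W=0

issued = [0, 2, 4]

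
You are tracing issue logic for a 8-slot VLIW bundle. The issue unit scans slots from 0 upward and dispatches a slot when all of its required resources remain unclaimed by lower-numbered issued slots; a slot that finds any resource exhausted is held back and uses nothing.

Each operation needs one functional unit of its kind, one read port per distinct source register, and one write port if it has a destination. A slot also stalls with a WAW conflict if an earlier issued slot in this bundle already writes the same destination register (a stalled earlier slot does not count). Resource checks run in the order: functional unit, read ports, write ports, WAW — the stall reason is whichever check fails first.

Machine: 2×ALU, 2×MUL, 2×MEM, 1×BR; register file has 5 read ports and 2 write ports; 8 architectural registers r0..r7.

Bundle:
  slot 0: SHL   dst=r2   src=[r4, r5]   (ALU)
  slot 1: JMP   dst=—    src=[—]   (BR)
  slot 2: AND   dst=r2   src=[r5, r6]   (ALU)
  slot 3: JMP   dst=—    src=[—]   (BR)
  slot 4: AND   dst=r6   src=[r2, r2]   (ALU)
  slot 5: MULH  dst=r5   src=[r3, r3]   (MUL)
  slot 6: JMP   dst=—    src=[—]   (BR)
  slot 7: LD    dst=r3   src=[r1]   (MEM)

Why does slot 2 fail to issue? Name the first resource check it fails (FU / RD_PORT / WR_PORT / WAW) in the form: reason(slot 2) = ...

(0) want 1×ALU +2rd +1wr — yes → AL1|MU2|ME2|BR1|rd3|wr1
(1) want 1×BR +0rd +0wr — yes → AL1|MU2|ME2|BR0|rd3|wr1
(2) want 1×ALU +2rd +1wr — WAW → AL1|MU2|ME2|BR0|rd3|wr1
(3) want 1×BR +0rd +0wr — FU → AL1|MU2|ME2|BR0|rd3|wr1
(4) want 1×ALU +1rd +1wr — yes → AL0|MU2|ME2|BR0|rd2|wr0
(5) want 1×MUL +1rd +1wr — WR_PORT → AL0|MU2|ME2|BR0|rd2|wr0
(6) want 1×BR +0rd +0wr — FU → AL0|MU2|ME2|BR0|rd2|wr0
(7) want 1×MEM +1rd +1wr — WR_PORT → AL0|MU2|ME2|BR0|rd2|wr0

reason(slot 2) = WAW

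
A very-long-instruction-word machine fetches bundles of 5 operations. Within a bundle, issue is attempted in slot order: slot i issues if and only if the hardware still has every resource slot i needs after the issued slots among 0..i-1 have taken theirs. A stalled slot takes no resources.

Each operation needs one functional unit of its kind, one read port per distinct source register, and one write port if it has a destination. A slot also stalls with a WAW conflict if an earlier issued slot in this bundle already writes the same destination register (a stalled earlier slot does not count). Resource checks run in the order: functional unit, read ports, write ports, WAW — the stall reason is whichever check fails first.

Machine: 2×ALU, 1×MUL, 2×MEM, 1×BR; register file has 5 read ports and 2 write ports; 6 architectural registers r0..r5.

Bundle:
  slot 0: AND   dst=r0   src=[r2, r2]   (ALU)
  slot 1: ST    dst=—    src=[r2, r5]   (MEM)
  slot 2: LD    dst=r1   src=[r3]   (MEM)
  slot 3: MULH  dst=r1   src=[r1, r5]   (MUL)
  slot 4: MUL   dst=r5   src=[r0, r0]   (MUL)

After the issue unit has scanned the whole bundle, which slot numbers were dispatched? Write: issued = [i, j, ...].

issued = [0, 1, 2]

slot 0 (ALU): ISSUE — free A1,Mu1,Ld2,B1 rp4 wp1
slot 1 (MEM): ISSUE — free A1,Mu1,Ld1,B1 rp2 wp1
slot 2 (MEM): ISSUE — free A1,Mu1,Ld0,B1 rp1 wp0
slot 3 (MUL): stall RD_PORT — free A1,Mu1,Ld0,B1 rp1 wp0
slot 4 (MUL): stall WR_PORT — free A1,Mu1,Ld0,B1 rp1 wp0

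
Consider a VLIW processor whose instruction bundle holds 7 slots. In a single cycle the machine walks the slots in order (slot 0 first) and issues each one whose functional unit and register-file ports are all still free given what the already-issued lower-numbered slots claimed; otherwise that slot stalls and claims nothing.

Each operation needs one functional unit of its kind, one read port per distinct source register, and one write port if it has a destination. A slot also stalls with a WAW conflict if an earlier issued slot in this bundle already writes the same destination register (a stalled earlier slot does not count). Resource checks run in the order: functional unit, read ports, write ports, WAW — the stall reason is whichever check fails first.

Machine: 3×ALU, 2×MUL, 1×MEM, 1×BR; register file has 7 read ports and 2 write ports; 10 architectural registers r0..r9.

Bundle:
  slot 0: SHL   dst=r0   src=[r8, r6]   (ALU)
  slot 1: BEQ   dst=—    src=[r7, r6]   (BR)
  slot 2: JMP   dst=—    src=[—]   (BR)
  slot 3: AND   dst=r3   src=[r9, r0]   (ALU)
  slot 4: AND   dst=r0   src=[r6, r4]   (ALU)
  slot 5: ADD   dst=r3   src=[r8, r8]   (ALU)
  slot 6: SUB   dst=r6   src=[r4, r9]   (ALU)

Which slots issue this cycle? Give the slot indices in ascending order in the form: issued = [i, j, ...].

issued = [0, 1, 3]

[0] ALU needs rd=2 wr=1: ok; after: ALU=2 MUL=2 MEM=1 BR=1, R=5, W=1
[1] BR needs rd=2 wr=0: ok; after: ALU=2 MUL=2 MEM=1 BR=0, R=3, W=1
[2] BR needs rd=0 wr=0: FU; after: ALU=2 MUL=2 MEM=1 BR=0, R=3, W=1
[3] ALU needs rd=2 wr=1: ok; after: ALU=1 MUL=2 MEM=1 BR=0, R=1, W=0
[4] ALU needs rd=2 wr=1: RD_PORT; after: ALU=1 MUL=2 MEM=1 BR=0, R=1, W=0
[5] ALU needs rd=1 wr=1: WR_PORT; after: ALU=1 MUL=2 MEM=1 BR=0, R=1, W=0
[6] ALU needs rd=2 wr=1: RD_PORT; after: ALU=1 MUL=2 MEM=1 BR=0, R=1, W=0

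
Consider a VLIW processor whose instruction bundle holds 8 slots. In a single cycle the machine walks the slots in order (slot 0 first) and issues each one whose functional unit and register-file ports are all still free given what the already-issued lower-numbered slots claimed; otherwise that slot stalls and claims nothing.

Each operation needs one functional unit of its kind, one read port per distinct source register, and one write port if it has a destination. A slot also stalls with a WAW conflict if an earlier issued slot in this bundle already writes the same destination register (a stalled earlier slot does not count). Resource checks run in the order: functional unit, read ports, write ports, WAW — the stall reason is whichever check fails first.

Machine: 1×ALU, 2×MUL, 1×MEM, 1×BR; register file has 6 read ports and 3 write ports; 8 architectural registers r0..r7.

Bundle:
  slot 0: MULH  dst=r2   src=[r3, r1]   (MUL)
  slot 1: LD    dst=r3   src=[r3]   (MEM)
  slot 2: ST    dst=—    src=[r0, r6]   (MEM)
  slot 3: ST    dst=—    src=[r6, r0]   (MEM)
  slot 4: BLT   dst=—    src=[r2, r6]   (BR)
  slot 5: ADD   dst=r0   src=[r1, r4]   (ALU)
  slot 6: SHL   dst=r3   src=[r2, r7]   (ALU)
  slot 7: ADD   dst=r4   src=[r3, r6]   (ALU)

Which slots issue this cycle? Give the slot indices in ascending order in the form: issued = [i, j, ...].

issued = [0, 1, 4]

(0) want 1×MUL +2rd +1wr — yes → AL1|MU1|ME1|BR1|rd4|wr2
(1) want 1×MEM +1rd +1wr — yes → AL1|MU1|ME0|BR1|rd3|wr1
(2) want 1×MEM +2rd +0wr — FU → AL1|MU1|ME0|BR1|rd3|wr1
(3) want 1×MEM +2rd +0wr — FU → AL1|MU1|ME0|BR1|rd3|wr1
(4) want 1×BR +2rd +0wr — yes → AL1|MU1|ME0|BR0|rd1|wr1
(5) want 1×ALU +2rd +1wr — RD_PORT → AL1|MU1|ME0|BR0|rd1|wr1
(6) want 1×ALU +2rd +1wr — RD_PORT → AL1|MU1|ME0|BR0|rd1|wr1
(7) want 1×ALU +2rd +1wr — RD_PORT → AL1|MU1|ME0|BR0|rd1|wr1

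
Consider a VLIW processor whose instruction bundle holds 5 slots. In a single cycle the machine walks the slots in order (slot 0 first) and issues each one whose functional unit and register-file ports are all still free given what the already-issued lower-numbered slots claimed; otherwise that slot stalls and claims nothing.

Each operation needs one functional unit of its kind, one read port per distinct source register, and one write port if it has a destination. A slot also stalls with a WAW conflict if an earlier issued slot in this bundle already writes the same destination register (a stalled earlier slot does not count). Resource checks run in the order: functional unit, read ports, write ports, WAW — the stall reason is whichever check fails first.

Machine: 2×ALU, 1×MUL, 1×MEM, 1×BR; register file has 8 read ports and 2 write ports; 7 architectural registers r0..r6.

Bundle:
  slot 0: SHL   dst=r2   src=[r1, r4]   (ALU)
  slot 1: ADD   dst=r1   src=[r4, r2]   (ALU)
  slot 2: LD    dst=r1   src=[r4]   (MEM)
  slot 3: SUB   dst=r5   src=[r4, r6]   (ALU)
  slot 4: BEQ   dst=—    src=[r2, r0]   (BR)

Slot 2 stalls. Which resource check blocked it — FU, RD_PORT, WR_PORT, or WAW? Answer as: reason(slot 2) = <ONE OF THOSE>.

reason(slot 2) = WR_PORT

slot 0 (ALU): ISSUE — free A1,Mu1,Ld1,B1 rp6 wp1
slot 1 (ALU): ISSUE — free A0,Mu1,Ld1,B1 rp4 wp0
slot 2 (MEM): stall WR_PORT — free A0,Mu1,Ld1,B1 rp4 wp0
slot 3 (ALU): stall FU — free A0,Mu1,Ld1,B1 rp4 wp0
slot 4 (BR): ISSUE — free A0,Mu1,Ld1,B0 rp2 wp0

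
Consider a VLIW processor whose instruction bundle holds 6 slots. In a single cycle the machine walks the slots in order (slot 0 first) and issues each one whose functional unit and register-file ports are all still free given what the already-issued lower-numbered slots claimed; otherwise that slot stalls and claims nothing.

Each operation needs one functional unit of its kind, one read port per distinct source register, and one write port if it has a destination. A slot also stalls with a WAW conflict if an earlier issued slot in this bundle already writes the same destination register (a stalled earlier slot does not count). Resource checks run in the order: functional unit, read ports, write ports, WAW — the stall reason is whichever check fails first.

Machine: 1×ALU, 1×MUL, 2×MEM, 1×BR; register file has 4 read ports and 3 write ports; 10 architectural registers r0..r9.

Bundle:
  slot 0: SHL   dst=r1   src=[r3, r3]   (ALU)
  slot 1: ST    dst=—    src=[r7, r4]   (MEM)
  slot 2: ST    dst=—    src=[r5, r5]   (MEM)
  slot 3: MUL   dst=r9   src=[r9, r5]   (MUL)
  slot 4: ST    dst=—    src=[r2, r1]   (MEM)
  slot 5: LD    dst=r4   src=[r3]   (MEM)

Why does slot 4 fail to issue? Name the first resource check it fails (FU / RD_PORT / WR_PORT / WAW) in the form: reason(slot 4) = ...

reason(slot 4) = FU

slot 0 (ALU): ISSUE — free A0,Mu1,Ld2,B1 rp3 wp2
slot 1 (MEM): ISSUE — free A0,Mu1,Ld1,B1 rp1 wp2
slot 2 (MEM): ISSUE — free A0,Mu1,Ld0,B1 rp0 wp2
slot 3 (MUL): stall RD_PORT — free A0,Mu1,Ld0,B1 rp0 wp2
slot 4 (MEM): stall FU — free A0,Mu1,Ld0,B1 rp0 wp2
slot 5 (MEM): stall FU — free A0,Mu1,Ld0,B1 rp0 wp2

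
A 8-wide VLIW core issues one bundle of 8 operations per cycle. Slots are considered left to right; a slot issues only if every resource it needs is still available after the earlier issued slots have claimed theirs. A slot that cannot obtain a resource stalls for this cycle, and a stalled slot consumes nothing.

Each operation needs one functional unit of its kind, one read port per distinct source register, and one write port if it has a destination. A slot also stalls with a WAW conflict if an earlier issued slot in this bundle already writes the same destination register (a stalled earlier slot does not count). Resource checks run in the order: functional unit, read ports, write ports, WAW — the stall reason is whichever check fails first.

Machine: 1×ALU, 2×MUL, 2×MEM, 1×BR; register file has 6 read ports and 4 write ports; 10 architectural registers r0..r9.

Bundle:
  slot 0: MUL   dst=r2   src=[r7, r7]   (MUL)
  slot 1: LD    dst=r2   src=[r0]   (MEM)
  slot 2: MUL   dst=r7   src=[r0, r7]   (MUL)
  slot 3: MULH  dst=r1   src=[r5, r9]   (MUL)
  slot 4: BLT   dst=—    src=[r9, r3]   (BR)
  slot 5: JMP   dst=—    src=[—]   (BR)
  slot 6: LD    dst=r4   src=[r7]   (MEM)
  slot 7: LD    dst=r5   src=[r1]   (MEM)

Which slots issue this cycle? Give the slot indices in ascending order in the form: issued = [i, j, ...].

issued = [0, 2, 4, 6]

(0) want 1×MUL +1rd +1wr — yes → AL1|MU1|ME2|BR1|rd5|wr3
(1) want 1×MEM +1rd +1wr — WAW → AL1|MU1|ME2|BR1|rd5|wr3
(2) want 1×MUL +2rd +1wr — yes → AL1|MU0|ME2|BR1|rd3|wr2
(3) want 1×MUL +2rd +1wr — FU → AL1|MU0|ME2|BR1|rd3|wr2
(4) want 1×BR +2rd +0wr — yes → AL1|MU0|ME2|BR0|rd1|wr2
(5) want 1×BR +0rd +0wr — FU → AL1|MU0|ME2|BR0|rd1|wr2
(6) want 1×MEM +1rd +1wr — yes → AL1|MU0|ME1|BR0|rd0|wr1
(7) want 1×MEM +1rd +1wr — RD_PORT → AL1|MU0|ME1|BR0|rd0|wr1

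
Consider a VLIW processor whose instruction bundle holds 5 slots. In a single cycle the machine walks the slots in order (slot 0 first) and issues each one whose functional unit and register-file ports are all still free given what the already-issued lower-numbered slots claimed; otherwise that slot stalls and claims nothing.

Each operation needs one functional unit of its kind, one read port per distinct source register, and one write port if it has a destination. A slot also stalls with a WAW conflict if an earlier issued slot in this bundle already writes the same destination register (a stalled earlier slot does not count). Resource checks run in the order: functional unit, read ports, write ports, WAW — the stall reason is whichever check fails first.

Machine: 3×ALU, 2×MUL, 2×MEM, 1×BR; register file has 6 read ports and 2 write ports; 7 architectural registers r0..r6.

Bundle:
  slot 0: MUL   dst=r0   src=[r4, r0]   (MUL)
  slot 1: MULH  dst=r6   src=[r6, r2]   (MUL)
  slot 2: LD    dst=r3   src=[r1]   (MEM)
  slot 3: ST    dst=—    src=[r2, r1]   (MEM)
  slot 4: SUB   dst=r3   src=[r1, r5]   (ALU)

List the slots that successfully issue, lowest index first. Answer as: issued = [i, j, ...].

[0] MUL needs rd=2 wr=1: ok; after: ALU=3 MUL=1 MEM=2 BR=1, R=4, W=1
[1] MUL needs rd=2 wr=1: ok; after: ALU=3 MUL=0 MEM=2 BR=1, R=2, W=0
[2] MEM needs rd=1 wr=1: WR_PORT; after: ALU=3 MUL=0 MEM=2 BR=1, R=2, W=0
[3] MEM needs rd=2 wr=0: ok; after: ALU=3 MUL=0 MEM=1 BR=1, R=0, W=0
[4] ALU needs rd=2 wr=1: RD_PORT; after: ALU=3 MUL=0 MEM=1 BR=1, R=0, W=0

issued = [0, 1, 3]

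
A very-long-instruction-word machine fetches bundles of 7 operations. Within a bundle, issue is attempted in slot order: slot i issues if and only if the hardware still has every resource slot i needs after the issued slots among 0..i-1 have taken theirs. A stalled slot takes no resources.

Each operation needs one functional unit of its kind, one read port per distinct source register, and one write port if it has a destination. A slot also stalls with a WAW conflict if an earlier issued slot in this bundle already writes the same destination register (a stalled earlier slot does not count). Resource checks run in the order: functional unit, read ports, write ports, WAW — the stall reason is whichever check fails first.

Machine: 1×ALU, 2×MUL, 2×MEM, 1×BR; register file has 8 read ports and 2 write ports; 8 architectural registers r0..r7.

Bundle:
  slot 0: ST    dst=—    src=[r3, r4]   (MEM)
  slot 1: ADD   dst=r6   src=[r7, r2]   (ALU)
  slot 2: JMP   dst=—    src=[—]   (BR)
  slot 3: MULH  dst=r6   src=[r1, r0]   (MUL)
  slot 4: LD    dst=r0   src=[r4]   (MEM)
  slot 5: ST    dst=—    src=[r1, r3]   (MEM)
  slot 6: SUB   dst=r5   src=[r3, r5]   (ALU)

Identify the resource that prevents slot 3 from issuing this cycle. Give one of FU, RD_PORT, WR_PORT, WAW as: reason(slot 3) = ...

reason(slot 3) = WAW

  0. MEM ⇒ go  {1A/2Mu/1Ld/1B | 6r 2w}
  1. ALU→r6 ⇒ go  {0A/2Mu/1Ld/1B | 4r 1w}
  2. BR ⇒ go  {0A/2Mu/1Ld/0B | 4r 1w}
  3. MUL→r6 ⇒ no(WAW)  {0A/2Mu/1Ld/0B | 4r 1w}
  4. MEM→r0 ⇒ go  {0A/2Mu/0Ld/0B | 3r 0w}
  5. MEM ⇒ no(FU)  {0A/2Mu/0Ld/0B | 3r 0w}
  6. ALU→r5 ⇒ no(FU)  {0A/2Mu/0Ld/0B | 3r 0w}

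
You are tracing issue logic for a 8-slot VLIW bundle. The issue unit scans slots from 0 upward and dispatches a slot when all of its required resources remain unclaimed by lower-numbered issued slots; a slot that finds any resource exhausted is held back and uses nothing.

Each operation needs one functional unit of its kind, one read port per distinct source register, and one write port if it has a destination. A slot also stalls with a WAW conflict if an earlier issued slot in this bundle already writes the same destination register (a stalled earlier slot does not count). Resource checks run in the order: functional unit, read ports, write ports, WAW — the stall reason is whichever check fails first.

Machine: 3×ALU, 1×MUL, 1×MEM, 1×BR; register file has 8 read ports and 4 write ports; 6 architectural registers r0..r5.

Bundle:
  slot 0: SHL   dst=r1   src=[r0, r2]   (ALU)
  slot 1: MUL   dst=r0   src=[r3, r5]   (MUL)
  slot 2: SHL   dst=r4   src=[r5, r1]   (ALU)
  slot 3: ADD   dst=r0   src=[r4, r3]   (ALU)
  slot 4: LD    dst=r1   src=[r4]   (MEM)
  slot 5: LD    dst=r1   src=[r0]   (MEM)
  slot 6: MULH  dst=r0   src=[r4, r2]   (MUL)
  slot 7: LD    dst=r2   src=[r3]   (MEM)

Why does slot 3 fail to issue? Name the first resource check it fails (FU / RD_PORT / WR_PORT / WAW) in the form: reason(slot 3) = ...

reason(slot 3) = WAW

[0] ALU needs rd=2 wr=1: ok; after: ALU=2 MUL=1 MEM=1 BR=1, R=6, W=3
[1] MUL needs rd=2 wr=1: ok; after: ALU=2 MUL=0 MEM=1 BR=1, R=4, W=2
[2] ALU needs rd=2 wr=1: ok; after: ALU=1 MUL=0 MEM=1 BR=1, R=2, W=1
[3] ALU needs rd=2 wr=1: WAW; after: ALU=1 MUL=0 MEM=1 BR=1, R=2, W=1
[4] MEM needs rd=1 wr=1: WAW; after: ALU=1 MUL=0 MEM=1 BR=1, R=2, W=1
[5] MEM needs rd=1 wr=1: WAW; after: ALU=1 MUL=0 MEM=1 BR=1, R=2, W=1
[6] MUL needs rd=2 wr=1: FU; after: ALU=1 MUL=0 MEM=1 BR=1, R=2, W=1
[7] MEM needs rd=1 wr=1: ok; after: ALU=1 MUL=0 MEM=0 BR=1, R=1, W=0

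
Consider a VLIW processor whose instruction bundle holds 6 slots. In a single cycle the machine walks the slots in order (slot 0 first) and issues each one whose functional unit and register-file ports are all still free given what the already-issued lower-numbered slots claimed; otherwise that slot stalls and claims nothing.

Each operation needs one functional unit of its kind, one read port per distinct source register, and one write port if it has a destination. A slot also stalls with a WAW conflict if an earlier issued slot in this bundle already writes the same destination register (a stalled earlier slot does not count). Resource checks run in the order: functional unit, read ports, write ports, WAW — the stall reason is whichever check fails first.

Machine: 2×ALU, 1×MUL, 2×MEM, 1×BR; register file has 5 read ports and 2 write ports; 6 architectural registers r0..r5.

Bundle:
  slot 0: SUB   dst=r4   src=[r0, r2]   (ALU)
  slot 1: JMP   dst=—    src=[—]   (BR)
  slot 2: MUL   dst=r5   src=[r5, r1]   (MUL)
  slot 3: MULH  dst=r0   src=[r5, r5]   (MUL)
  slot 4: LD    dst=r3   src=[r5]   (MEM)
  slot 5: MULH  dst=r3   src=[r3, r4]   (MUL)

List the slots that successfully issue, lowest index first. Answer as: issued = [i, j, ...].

(0) want 1×ALU +2rd +1wr — yes → AL1|MU1|ME2|BR1|rd3|wr1
(1) want 1×BR +0rd +0wr — yes → AL1|MU1|ME2|BR0|rd3|wr1
(2) want 1×MUL +2rd +1wr — yes → AL1|MU0|ME2|BR0|rd1|wr0
(3) want 1×MUL +1rd +1wr — FU → AL1|MU0|ME2|BR0|rd1|wr0
(4) want 1×MEM +1rd +1wr — WR_PORT → AL1|MU0|ME2|BR0|rd1|wr0
(5) want 1×MUL +2rd +1wr — FU → AL1|MU0|ME2|BR0|rd1|wr0

issued = [0, 1, 2]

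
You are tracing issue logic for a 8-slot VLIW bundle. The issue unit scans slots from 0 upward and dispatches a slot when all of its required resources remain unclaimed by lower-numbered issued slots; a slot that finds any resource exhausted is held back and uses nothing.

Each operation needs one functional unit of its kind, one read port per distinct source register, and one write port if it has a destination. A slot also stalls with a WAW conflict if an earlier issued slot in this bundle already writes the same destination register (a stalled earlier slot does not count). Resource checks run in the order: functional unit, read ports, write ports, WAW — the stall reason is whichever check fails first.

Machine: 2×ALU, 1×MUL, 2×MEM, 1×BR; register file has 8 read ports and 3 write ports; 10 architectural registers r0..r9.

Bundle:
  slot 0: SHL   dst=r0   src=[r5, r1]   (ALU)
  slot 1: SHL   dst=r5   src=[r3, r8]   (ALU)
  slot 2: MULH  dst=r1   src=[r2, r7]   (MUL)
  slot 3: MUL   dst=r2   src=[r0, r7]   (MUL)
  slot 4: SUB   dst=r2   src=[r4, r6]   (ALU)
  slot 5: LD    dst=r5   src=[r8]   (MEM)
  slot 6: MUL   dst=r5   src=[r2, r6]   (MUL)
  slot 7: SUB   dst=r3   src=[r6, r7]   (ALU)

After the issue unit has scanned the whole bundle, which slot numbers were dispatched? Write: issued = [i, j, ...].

issued = [0, 1, 2]

#0 ALU src=r5,r1 dispatched  <A:1 Mu:1 Ld:2 B:1 rd:6 wr:2>
#1 ALU src=r3,r8 dispatched  <A:0 Mu:1 Ld:2 B:1 rd:4 wr:1>
#2 MUL src=r2,r7 dispatched  <A:0 Mu:0 Ld:2 B:1 rd:2 wr:0>
#3 MUL src=r0,r7 held:FU  <A:0 Mu:0 Ld:2 B:1 rd:2 wr:0>
#4 ALU src=r4,r6 held:FU  <A:0 Mu:0 Ld:2 B:1 rd:2 wr:0>
#5 MEM src=r8 held:WR_PORT  <A:0 Mu:0 Ld:2 B:1 rd:2 wr:0>
#6 MUL src=r2,r6 held:FU  <A:0 Mu:0 Ld:2 B:1 rd:2 wr:0>
#7 ALU src=r6,r7 held:FU  <A:0 Mu:0 Ld:2 B:1 rd:2 wr:0>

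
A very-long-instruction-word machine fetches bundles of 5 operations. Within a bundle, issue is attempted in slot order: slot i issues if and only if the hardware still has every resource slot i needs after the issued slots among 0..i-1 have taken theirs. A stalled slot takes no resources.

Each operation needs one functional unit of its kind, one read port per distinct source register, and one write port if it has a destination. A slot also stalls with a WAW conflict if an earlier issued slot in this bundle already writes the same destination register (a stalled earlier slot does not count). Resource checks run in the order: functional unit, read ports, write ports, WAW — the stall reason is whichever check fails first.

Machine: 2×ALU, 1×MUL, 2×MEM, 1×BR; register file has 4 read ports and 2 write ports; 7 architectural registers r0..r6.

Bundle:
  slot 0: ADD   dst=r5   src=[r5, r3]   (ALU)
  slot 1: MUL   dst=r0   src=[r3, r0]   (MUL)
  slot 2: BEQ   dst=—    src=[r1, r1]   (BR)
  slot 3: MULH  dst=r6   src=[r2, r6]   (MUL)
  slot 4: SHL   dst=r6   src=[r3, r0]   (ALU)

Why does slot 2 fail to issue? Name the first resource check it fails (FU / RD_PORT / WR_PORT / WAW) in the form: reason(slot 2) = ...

reason(slot 2) = RD_PORT

#0 ALU src=r5,r3 dispatched  <A:1 Mu:1 Ld:2 B:1 rd:2 wr:1>
#1 MUL src=r3,r0 dispatched  <A:1 Mu:0 Ld:2 B:1 rd:0 wr:0>
#2 BR src=r1,r1 held:RD_PORT  <A:1 Mu:0 Ld:2 B:1 rd:0 wr:0>
#3 MUL src=r2,r6 held:FU  <A:1 Mu:0 Ld:2 B:1 rd:0 wr:0>
#4 ALU src=r3,r0 held:RD_PORT  <A:1 Mu:0 Ld:2 B:1 rd:0 wr:0>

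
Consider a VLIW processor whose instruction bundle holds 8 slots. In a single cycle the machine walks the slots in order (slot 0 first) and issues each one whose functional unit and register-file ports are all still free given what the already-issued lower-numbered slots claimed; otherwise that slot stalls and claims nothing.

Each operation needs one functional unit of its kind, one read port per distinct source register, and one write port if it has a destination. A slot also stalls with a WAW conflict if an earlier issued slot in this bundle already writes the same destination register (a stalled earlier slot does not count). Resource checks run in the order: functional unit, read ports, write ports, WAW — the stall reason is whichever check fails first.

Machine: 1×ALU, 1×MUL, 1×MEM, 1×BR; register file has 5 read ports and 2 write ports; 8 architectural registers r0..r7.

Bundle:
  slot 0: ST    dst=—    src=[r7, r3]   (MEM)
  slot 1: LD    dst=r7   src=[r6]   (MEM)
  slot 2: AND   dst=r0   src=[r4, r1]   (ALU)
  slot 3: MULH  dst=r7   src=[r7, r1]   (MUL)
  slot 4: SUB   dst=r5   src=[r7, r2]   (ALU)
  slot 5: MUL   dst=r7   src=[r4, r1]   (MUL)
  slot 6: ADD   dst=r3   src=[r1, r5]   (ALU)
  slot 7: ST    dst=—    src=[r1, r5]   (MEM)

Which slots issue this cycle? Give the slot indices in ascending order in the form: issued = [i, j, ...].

issued = [0, 2]

#0 MEM src=r7,r3 dispatched  <A:1 Mu:1 Ld:0 B:1 rd:3 wr:2>
#1 MEM src=r6 held:FU  <A:1 Mu:1 Ld:0 B:1 rd:3 wr:2>
#2 ALU src=r4,r1 dispatched  <A:0 Mu:1 Ld:0 B:1 rd:1 wr:1>
#3 MUL src=r7,r1 held:RD_PORT  <A:0 Mu:1 Ld:0 B:1 rd:1 wr:1>
#4 ALU src=r7,r2 held:FU  <A:0 Mu:1 Ld:0 B:1 rd:1 wr:1>
#5 MUL src=r4,r1 held:RD_PORT  <A:0 Mu:1 Ld:0 B:1 rd:1 wr:1>
#6 ALU src=r1,r5 held:FU  <A:0 Mu:1 Ld:0 B:1 rd:1 wr:1>
#7 MEM src=r1,r5 held:FU  <A:0 Mu:1 Ld:0 B:1 rd:1 wr:1>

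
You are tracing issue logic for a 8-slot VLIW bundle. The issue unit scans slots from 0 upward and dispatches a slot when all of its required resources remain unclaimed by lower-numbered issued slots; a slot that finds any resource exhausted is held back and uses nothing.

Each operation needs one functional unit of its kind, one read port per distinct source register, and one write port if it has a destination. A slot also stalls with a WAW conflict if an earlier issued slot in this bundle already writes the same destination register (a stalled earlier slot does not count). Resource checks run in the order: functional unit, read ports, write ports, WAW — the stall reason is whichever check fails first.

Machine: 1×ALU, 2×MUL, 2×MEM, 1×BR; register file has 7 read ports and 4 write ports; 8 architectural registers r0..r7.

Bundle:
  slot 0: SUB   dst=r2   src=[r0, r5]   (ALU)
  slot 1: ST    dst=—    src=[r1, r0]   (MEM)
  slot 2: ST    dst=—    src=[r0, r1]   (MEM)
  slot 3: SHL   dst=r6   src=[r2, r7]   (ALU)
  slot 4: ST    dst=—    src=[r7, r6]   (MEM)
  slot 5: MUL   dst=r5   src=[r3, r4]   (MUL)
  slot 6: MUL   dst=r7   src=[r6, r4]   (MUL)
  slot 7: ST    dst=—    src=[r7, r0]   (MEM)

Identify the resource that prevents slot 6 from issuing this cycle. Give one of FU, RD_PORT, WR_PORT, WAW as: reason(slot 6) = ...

slot 0 (ALU): ISSUE — free A0,Mu2,Ld2,B1 rp5 wp3
slot 1 (MEM): ISSUE — free A0,Mu2,Ld1,B1 rp3 wp3
slot 2 (MEM): ISSUE — free A0,Mu2,Ld0,B1 rp1 wp3
slot 3 (ALU): stall FU — free A0,Mu2,Ld0,B1 rp1 wp3
slot 4 (MEM): stall FU — free A0,Mu2,Ld0,B1 rp1 wp3
slot 5 (MUL): stall RD_PORT — free A0,Mu2,Ld0,B1 rp1 wp3
slot 6 (MUL): stall RD_PORT — free A0,Mu2,Ld0,B1 rp1 wp3
slot 7 (MEM): stall FU — free A0,Mu2,Ld0,B1 rp1 wp3

reason(slot 6) = RD_PORT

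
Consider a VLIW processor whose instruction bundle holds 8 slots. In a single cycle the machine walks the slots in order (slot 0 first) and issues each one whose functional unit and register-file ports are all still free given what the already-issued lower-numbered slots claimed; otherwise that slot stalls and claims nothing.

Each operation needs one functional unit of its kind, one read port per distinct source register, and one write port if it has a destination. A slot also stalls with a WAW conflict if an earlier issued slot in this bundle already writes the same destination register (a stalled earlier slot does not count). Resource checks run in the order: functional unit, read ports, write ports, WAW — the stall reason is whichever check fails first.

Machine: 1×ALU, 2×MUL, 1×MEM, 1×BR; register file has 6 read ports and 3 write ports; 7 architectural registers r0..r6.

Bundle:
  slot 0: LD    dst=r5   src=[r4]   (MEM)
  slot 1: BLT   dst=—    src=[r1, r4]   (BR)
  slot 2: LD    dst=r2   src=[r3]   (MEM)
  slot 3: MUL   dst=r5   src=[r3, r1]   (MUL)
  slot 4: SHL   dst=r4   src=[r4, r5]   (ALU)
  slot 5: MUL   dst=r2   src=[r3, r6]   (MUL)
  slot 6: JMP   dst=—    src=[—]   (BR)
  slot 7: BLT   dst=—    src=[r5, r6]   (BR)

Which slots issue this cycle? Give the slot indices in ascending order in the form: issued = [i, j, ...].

issued = [0, 1, 4]

(0) want 1×MEM +1rd +1wr — yes → AL1|MU2|ME0|BR1|rd5|wr2
(1) want 1×BR +2rd +0wr — yes → AL1|MU2|ME0|BR0|rd3|wr2
(2) want 1×MEM +1rd +1wr — FU → AL1|MU2|ME0|BR0|rd3|wr2
(3) want 1×MUL +2rd +1wr — WAW → AL1|MU2|ME0|BR0|rd3|wr2
(4) want 1×ALU +2rd +1wr — yes → AL0|MU2|ME0|BR0|rd1|wr1
(5) want 1×MUL +2rd +1wr — RD_PORT → AL0|MU2|ME0|BR0|rd1|wr1
(6) want 1×BR +0rd +0wr — FU → AL0|MU2|ME0|BR0|rd1|wr1
(7) want 1×BR +2rd +0wr — FU → AL0|MU2|ME0|BR0|rd1|wr1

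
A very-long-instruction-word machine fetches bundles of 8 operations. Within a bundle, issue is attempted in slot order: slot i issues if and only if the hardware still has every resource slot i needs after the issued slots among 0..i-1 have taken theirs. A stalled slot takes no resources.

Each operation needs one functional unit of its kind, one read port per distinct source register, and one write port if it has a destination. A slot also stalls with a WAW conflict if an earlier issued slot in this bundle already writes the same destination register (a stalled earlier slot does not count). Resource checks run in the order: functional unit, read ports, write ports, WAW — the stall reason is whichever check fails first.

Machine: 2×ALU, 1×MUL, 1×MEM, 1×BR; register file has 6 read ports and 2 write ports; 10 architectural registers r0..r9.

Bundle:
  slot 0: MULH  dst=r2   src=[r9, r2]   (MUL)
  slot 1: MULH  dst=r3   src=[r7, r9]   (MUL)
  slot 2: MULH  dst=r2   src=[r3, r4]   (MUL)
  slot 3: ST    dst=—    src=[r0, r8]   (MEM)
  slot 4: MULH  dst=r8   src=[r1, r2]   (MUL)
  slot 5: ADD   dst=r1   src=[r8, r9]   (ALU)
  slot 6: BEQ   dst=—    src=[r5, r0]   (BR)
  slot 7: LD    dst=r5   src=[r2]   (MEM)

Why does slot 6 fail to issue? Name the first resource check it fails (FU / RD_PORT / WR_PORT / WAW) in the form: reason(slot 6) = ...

(0) want 1×MUL +2rd +1wr — yes → AL2|MU0|ME1|BR1|rd4|wr1
(1) want 1×MUL +2rd +1wr — FU → AL2|MU0|ME1|BR1|rd4|wr1
(2) want 1×MUL +2rd +1wr — FU → AL2|MU0|ME1|BR1|rd4|wr1
(3) want 1×MEM +2rd +0wr — yes → AL2|MU0|ME0|BR1|rd2|wr1
(4) want 1×MUL +2rd +1wr — FU → AL2|MU0|ME0|BR1|rd2|wr1
(5) want 1×ALU +2rd +1wr — yes → AL1|MU0|ME0|BR1|rd0|wr0
(6) want 1×BR +2rd +0wr — RD_PORT → AL1|MU0|ME0|BR1|rd0|wr0
(7) want 1×MEM +1rd +1wr — FU → AL1|MU0|ME0|BR1|rd0|wr0

reason(slot 6) = RD_PORT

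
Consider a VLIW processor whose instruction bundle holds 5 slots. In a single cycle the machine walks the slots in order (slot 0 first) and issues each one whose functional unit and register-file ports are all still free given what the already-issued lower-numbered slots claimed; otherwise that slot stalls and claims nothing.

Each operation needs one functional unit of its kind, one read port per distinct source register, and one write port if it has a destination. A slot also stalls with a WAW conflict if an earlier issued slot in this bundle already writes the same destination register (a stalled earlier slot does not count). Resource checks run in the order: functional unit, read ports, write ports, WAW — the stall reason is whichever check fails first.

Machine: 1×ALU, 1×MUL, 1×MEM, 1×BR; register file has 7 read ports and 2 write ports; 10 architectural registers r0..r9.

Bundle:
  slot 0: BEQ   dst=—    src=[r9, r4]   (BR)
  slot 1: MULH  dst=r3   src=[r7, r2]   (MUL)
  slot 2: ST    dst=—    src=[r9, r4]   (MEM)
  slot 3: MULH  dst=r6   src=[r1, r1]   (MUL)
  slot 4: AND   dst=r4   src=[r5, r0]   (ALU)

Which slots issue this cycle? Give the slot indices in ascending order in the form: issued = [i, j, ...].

[0] BR needs rd=2 wr=0: ok; after: ALU=1 MUL=1 MEM=1 BR=0, R=5, W=2
[1] MUL needs rd=2 wr=1: ok; after: ALU=1 MUL=0 MEM=1 BR=0, R=3, W=1
[2] MEM needs rd=2 wr=0: ok; after: ALU=1 MUL=0 MEM=0 BR=0, R=1, W=1
[3] MUL needs rd=1 wr=1: FU; after: ALU=1 MUL=0 MEM=0 BR=0, R=1, W=1
[4] ALU needs rd=2 wr=1: RD_PORT; after: ALU=1 MUL=0 MEM=0 BR=0, R=1, W=1

issued = [0, 1, 2]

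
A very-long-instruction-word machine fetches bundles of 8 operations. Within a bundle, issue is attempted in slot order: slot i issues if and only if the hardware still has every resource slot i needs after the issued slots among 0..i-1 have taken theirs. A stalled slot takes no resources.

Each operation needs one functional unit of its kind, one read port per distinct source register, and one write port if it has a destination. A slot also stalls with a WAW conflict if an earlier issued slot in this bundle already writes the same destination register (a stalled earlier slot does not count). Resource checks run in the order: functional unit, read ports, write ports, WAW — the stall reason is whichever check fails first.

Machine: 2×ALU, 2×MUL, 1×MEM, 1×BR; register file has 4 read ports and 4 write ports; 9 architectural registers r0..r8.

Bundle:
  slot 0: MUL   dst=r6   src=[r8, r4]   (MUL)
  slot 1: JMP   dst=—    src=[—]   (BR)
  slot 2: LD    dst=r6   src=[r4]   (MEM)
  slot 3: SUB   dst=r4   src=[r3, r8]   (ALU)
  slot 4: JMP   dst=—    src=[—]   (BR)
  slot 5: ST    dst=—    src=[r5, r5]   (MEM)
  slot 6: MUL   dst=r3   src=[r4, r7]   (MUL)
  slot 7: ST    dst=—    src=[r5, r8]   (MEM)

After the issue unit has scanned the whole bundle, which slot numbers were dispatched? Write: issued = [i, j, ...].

  0. MUL→r6 ⇒ go  {2A/1Mu/1Ld/1B | 2r 3w}
  1. BR ⇒ go  {2A/1Mu/1Ld/0B | 2r 3w}
  2. MEM→r6 ⇒ no(WAW)  {2A/1Mu/1Ld/0B | 2r 3w}
  3. ALU→r4 ⇒ go  {1A/1Mu/1Ld/0B | 0r 2w}
  4. BR ⇒ no(FU)  {1A/1Mu/1Ld/0B | 0r 2w}
  5. MEM ⇒ no(RD_PORT)  {1A/1Mu/1Ld/0B | 0r 2w}
  6. MUL→r3 ⇒ no(RD_PORT)  {1A/1Mu/1Ld/0B | 0r 2w}
  7. MEM ⇒ no(RD_PORT)  {1A/1Mu/1Ld/0B | 0r 2w}

issued = [0, 1, 3]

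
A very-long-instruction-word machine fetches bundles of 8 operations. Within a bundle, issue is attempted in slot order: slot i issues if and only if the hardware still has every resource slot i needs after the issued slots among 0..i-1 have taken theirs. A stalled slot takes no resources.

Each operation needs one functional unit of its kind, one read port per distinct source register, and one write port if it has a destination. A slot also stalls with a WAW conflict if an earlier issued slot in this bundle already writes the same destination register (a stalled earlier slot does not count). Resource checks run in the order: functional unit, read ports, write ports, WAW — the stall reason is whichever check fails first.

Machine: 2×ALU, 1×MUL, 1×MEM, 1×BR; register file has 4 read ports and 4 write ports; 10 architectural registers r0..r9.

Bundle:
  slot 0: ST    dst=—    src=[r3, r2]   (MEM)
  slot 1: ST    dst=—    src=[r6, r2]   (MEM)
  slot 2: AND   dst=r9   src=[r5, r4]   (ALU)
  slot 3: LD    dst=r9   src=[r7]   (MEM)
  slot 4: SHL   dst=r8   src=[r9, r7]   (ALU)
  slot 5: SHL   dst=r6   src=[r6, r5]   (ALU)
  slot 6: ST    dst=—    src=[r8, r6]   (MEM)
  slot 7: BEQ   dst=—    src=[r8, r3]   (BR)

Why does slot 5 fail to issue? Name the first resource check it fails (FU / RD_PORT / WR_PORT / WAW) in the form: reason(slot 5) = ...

(0) want 1×MEM +2rd +0wr — yes → AL2|MU1|ME0|BR1|rd2|wr4
(1) want 1×MEM +2rd +0wr — FU → AL2|MU1|ME0|BR1|rd2|wr4
(2) want 1×ALU +2rd +1wr — yes → AL1|MU1|ME0|BR1|rd0|wr3
(3) want 1×MEM +1rd +1wr — FU → AL1|MU1|ME0|BR1|rd0|wr3
(4) want 1×ALU +2rd +1wr — RD_PORT → AL1|MU1|ME0|BR1|rd0|wr3
(5) want 1×ALU +2rd +1wr — RD_PORT → AL1|MU1|ME0|BR1|rd0|wr3
(6) want 1×MEM +2rd +0wr — FU → AL1|MU1|ME0|BR1|rd0|wr3
(7) want 1×BR +2rd +0wr — RD_PORT → AL1|MU1|ME0|BR1|rd0|wr3

reason(slot 5) = RD_PORT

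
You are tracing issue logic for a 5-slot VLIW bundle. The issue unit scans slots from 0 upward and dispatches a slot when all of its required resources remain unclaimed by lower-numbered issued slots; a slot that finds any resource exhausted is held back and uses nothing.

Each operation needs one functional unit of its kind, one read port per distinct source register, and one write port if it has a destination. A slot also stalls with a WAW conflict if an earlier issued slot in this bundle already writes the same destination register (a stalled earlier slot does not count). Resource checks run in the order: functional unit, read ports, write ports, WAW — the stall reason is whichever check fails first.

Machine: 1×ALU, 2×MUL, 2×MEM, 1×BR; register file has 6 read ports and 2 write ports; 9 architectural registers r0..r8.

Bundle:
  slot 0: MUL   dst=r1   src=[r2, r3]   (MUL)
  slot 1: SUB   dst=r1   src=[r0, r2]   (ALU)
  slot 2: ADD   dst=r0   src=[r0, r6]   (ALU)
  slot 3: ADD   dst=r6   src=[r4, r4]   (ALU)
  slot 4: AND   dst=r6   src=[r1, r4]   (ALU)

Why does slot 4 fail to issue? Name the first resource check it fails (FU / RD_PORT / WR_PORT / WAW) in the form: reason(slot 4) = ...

[0] MUL needs rd=2 wr=1: ok; after: ALU=1 MUL=1 MEM=2 BR=1, R=4, W=1
[1] ALU needs rd=2 wr=1: WAW; after: ALU=1 MUL=1 MEM=2 BR=1, R=4, W=1
[2] ALU needs rd=2 wr=1: ok; after: ALU=0 MUL=1 MEM=2 BR=1, R=2, W=0
[3] ALU needs rd=1 wr=1: FU; after: ALU=0 MUL=1 MEM=2 BR=1, R=2, W=0
[4] ALU needs rd=2 wr=1: FU; after: ALU=0 MUL=1 MEM=2 BR=1, R=2, W=0

reason(slot 4) = FU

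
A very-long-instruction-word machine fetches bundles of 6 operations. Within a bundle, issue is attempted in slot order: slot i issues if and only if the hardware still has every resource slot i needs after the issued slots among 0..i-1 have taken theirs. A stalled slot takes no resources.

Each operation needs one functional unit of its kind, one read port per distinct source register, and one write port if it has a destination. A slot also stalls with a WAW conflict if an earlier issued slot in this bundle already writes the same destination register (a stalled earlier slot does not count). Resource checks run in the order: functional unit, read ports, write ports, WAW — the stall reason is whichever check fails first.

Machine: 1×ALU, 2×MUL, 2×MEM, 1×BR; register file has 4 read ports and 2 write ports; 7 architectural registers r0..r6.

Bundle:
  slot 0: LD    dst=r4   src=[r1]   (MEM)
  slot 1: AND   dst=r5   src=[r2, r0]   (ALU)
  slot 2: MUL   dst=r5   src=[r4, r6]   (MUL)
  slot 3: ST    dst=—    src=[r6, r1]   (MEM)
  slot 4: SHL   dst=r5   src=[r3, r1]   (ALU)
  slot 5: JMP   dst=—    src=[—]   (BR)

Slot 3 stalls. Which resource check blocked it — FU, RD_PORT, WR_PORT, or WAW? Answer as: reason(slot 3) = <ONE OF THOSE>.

reason(slot 3) = RD_PORT

slot 0 (MEM): ISSUE — free A1,Mu2,Ld1,B1 rp3 wp1
slot 1 (ALU): ISSUE — free A0,Mu2,Ld1,B1 rp1 wp0
slot 2 (MUL): stall RD_PORT — free A0,Mu2,Ld1,B1 rp1 wp0
slot 3 (MEM): stall RD_PORT — free A0,Mu2,Ld1,B1 rp1 wp0
slot 4 (ALU): stall FU — free A0,Mu2,Ld1,B1 rp1 wp0
slot 5 (BR): ISSUE — free A0,Mu2,Ld1,B0 rp1 wp0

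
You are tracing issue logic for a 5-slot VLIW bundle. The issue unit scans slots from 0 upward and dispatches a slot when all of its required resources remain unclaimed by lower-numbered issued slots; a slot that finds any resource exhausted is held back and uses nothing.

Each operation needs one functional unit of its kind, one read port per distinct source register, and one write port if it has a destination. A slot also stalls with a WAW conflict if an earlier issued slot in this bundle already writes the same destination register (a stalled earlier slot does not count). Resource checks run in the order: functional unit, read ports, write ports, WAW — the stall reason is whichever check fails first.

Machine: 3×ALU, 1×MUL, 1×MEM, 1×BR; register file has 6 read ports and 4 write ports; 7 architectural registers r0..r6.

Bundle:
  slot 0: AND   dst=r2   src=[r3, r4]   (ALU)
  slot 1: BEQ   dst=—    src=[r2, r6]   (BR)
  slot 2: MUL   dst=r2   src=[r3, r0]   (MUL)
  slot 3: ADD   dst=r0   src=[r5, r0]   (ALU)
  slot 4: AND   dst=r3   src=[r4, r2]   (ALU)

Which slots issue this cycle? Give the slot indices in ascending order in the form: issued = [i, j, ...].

issued = [0, 1, 3]

#0 ALU src=r3,r4 dispatched  <A:2 Mu:1 Ld:1 B:1 rd:4 wr:3>
#1 BR src=r2,r6 dispatched  <A:2 Mu:1 Ld:1 B:0 rd:2 wr:3>
#2 MUL src=r3,r0 held:WAW  <A:2 Mu:1 Ld:1 B:0 rd:2 wr:3>
#3 ALU src=r5,r0 dispatched  <A:1 Mu:1 Ld:1 B:0 rd:0 wr:2>
#4 ALU src=r4,r2 held:RD_PORT  <A:1 Mu:1 Ld:1 B:0 rd:0 wr:2>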